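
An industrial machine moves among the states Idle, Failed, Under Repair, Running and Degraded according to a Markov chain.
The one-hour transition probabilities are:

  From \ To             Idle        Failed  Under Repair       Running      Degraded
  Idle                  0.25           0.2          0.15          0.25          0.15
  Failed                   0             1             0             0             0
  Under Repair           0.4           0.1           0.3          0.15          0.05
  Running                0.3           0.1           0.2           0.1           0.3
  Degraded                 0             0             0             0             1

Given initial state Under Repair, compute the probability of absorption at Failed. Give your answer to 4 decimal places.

Let h(s) be the probability of absorption at Failed starting from transient state s. Then h(Failed) = 1 and h(Degraded) = 0. By first-step analysis:
h(Idle) = 0.25·h(Idle) + 0.2·1 + 0.15·h(Under Repair) + 0.25·h(Running) + 0.15·0
h(Under Repair) = 0.4·h(Idle) + 0.1·1 + 0.3·h(Under Repair) + 0.15·h(Running) + 0.05·0
h(Running) = 0.3·h(Idle) + 0.1·1 + 0.2·h(Under Repair) + 0.1·h(Running) + 0.3·0
Solving: h(Idle) = 0.4996, h(Under Repair) = 0.5122, h(Running) = 0.3915.
Starting from Under Repair, the probability is 0.5122.

0.5122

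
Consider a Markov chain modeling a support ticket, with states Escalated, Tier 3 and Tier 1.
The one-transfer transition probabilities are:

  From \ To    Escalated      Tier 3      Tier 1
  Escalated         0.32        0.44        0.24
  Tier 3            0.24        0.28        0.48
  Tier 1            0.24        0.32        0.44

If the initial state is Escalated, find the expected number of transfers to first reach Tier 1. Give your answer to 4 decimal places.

3.0208

Let t(s) be the expected number of transfers to first reach Tier 1 from state s, with t(Tier 1) = 0. Conditioning on the first transfer:
t(Escalated) = 1 + 0.32·t(Escalated) + 0.44·t(Tier 3)
t(Tier 3) = 1 + 0.24·t(Escalated) + 0.28·t(Tier 3)
Solving: t(Escalated) = 3.0208, t(Tier 3) = 2.3958.
Expected transfers from Escalated to Tier 1: 3.0208.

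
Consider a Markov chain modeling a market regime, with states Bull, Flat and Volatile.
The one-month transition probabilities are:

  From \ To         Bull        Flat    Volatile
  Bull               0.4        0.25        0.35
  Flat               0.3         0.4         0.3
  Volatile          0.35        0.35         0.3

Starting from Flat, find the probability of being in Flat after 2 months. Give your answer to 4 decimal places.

Sum over the intermediate state after 1 month:
P = P(Flat→Bull)·P(Bull→Flat) + P(Flat→Flat)·P(Flat→Flat) + P(Flat→Volatile)·P(Volatile→Flat)
  = 0.3×0.25 + 0.4×0.4 + 0.3×0.35
  = 0.0750 + 0.1600 + 0.1050 = 0.3400

0.3400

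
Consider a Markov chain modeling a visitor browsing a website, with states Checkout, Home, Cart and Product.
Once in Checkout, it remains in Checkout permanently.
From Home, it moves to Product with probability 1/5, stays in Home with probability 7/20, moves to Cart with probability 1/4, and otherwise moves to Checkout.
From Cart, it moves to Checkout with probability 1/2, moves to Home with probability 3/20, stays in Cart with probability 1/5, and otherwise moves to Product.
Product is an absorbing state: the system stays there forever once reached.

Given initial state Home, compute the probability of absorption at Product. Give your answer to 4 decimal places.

0.4093

Let h(s) be the probability of absorption at Product starting from transient state s. Then h(Product) = 1 and h(Checkout) = 0. By first-step analysis:
h(Home) = 0.2·0 + 0.35·h(Home) + 0.25·h(Cart) + 0.2·1
h(Cart) = 0.5·0 + 0.15·h(Home) + 0.2·h(Cart) + 0.15·1
Solving: h(Home) = 0.4093, h(Cart) = 0.2642.
Starting from Home, the probability is 0.4093.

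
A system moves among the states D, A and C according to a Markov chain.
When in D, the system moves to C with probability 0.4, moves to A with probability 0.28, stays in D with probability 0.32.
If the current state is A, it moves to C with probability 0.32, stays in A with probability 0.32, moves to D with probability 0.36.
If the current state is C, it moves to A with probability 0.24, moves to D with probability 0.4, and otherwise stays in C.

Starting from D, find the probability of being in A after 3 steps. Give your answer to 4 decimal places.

Propagate the distribution vector 3 steps from D.
After 0 steps: (1.0000, 0.0000, 0.0000)
After 1 step: (0.3200, 0.2800, 0.4000)
After 2 steps: (0.3632, 0.2752, 0.3616)
After 3 steps: (0.3599, 0.2765, 0.3635)
P(in A after 3 steps) = 0.2765

0.2765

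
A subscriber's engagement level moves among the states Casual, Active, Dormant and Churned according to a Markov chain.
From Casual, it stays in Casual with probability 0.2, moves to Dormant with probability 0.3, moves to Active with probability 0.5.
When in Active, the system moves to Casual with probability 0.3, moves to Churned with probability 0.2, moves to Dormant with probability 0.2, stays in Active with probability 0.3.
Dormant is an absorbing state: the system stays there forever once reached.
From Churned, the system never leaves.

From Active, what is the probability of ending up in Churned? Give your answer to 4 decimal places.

Let h(s) be the probability of absorption at Churned starting from transient state s. Then h(Churned) = 1 and h(Dormant) = 0. By first-step analysis:
h(Casual) = 0.2·h(Casual) + 0.5·h(Active) + 0.3·0
h(Active) = 0.3·h(Casual) + 0.3·h(Active) + 0.2·0 + 0.2·1
Solving: h(Casual) = 0.2439, h(Active) = 0.3902.
Starting from Active, the probability is 0.3902.

0.3902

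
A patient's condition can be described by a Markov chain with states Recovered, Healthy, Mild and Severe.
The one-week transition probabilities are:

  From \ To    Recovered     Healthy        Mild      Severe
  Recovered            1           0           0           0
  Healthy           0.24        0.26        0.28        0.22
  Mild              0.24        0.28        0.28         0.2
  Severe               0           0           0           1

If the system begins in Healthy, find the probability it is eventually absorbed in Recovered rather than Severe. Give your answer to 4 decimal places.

Let h(s) be the probability of absorption at Recovered starting from transient state s. Then h(Recovered) = 1 and h(Severe) = 0. By first-step analysis:
h(Healthy) = 0.24·1 + 0.26·h(Healthy) + 0.28·h(Mild) + 0.22·0
h(Mild) = 0.24·1 + 0.28·h(Healthy) + 0.28·h(Mild) + 0.2·0
Solving: h(Healthy) = 0.5282, h(Mild) = 0.5387.
Starting from Healthy, the probability is 0.5282.

0.5282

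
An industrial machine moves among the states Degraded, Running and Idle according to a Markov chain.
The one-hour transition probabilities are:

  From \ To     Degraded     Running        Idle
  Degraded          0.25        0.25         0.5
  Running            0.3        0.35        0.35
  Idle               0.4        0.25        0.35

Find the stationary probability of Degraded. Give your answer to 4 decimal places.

0.3237

Let the stationary distribution be π with π = πP and π_1 + π_2 + π_3 = 1.
π_1 = 0.25·π_1 + 0.3·π_2 + 0.4·π_3
π_2 = 0.25·π_1 + 0.35·π_2 + 0.25·π_3
Solving with the normalization constraint gives π = (0.3237, 0.2778, 0.3986).
So the stationary probability of Degraded is 0.3237.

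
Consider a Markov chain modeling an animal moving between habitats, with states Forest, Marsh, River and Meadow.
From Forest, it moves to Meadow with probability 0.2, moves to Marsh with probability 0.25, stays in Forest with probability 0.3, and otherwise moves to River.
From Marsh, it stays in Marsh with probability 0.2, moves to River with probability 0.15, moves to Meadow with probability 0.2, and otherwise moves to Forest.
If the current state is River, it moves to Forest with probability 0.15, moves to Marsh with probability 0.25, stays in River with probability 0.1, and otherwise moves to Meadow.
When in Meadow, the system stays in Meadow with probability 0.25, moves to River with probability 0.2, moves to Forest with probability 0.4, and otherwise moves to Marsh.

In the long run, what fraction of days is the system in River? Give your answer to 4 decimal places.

Let the stationary distribution be π with π = πP and π_1 + π_2 + π_3 + π_4 = 1.
π_1 = 0.3·π_1 + 0.45·π_2 + 0.15·π_3 + 0.4·π_4
π_2 = 0.25·π_1 + 0.2·π_2 + 0.25·π_3 + 0.15·π_4
π_3 = 0.25·π_1 + 0.15·π_2 + 0.1·π_3 + 0.2·π_4
Solving with the normalization constraint gives π = (0.3307, 0.2124, 0.1872, 0.2696).
So the stationary probability of River is 0.1872.

0.1872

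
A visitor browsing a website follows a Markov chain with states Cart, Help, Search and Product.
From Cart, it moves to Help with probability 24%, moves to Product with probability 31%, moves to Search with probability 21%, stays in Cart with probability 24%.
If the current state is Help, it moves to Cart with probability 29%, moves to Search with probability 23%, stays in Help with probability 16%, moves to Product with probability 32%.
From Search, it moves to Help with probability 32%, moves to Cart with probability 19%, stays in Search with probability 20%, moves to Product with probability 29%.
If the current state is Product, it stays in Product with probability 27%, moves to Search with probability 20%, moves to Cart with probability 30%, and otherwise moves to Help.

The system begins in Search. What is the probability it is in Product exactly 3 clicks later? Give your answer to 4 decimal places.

0.2961

Propagate the distribution vector 3 clicks from Search.
After 0 clicks: (0.0000, 0.0000, 1.0000, 0.0000)
After 1 click: (0.1900, 0.3200, 0.2000, 0.2900)
After 2 clicks: (0.2634, 0.2275, 0.2115, 0.2976)
After 3 clicks: (0.2587, 0.2357, 0.2095, 0.2961)
P(in Product after 3 clicks) = 0.2961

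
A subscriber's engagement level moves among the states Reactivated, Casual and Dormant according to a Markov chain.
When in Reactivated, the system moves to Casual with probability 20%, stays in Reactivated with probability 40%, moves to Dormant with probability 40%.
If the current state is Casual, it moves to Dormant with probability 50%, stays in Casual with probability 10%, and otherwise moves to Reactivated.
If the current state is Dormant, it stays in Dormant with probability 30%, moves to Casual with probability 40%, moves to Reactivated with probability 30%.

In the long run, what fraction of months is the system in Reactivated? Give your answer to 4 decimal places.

Let the stationary distribution be π with π = πP and π_1 + π_2 + π_3 = 1.
π_1 = 0.4·π_1 + 0.4·π_2 + 0.3·π_3
π_2 = 0.2·π_1 + 0.1·π_2 + 0.4·π_3
Solving with the normalization constraint gives π = (0.3613, 0.2521, 0.3866).
So the stationary probability of Reactivated is 0.3613.

0.3613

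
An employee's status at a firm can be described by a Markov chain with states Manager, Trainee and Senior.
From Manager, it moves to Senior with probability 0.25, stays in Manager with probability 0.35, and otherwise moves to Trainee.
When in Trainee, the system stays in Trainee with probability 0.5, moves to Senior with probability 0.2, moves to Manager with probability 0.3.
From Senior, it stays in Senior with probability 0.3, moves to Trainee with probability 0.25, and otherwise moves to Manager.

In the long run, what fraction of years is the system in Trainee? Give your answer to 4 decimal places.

0.4041

Let the stationary distribution be π with π = πP and π_1 + π_2 + π_3 = 1.
π_1 = 0.35·π_1 + 0.3·π_2 + 0.45·π_3
π_2 = 0.4·π_1 + 0.5·π_2 + 0.25·π_3
Solving with the normalization constraint gives π = (0.3540, 0.4041, 0.2419).
So the stationary probability of Trainee is 0.4041.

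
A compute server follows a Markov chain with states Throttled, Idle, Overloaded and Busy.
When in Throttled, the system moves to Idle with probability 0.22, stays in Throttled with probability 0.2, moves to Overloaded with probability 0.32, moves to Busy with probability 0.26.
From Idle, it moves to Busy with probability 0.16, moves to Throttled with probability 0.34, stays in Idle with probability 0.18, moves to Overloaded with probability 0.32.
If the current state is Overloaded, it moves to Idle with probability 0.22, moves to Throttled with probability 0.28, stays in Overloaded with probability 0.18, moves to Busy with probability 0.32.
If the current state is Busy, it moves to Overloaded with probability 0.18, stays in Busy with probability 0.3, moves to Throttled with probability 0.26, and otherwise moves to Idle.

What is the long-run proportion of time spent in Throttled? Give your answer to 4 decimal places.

Let the stationary distribution be π with π = πP and π_1 + π_2 + π_3 + π_4 = 1.
π_1 = 0.2·π_1 + 0.34·π_2 + 0.28·π_3 + 0.26·π_4
π_2 = 0.22·π_1 + 0.18·π_2 + 0.22·π_3 + 0.26·π_4
π_3 = 0.32·π_1 + 0.32·π_2 + 0.18·π_3 + 0.18·π_4
Solving with the normalization constraint gives π = (0.2667, 0.2217, 0.2484, 0.2633).
So the stationary probability of Throttled is 0.2667.

0.2667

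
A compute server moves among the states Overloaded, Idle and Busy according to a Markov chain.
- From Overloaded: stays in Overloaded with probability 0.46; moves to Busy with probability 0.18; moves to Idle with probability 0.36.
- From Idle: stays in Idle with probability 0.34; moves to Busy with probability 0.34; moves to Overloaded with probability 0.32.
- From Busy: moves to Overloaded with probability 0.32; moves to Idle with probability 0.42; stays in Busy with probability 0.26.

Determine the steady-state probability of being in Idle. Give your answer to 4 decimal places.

Let the stationary distribution be π with π = πP and π_1 + π_2 + π_3 = 1.
π_1 = 0.46·π_1 + 0.32·π_2 + 0.32·π_3
π_2 = 0.36·π_1 + 0.34·π_2 + 0.42·π_3
Solving with the normalization constraint gives π = (0.3721, 0.3682, 0.2597).
So the stationary probability of Idle is 0.3682.

0.3682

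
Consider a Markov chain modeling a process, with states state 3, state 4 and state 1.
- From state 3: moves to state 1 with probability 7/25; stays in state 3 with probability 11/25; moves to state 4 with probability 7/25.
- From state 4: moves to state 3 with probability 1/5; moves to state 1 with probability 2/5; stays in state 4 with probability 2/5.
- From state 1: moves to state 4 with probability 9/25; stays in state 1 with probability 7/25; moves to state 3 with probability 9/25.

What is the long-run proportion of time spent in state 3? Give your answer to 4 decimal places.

0.3309

Let the stationary distribution be π with π = πP and π_1 + π_2 + π_3 = 1.
π_1 = 0.44·π_1 + 0.2·π_2 + 0.36·π_3
π_2 = 0.28·π_1 + 0.4·π_2 + 0.36·π_3
Solving with the normalization constraint gives π = (0.3309, 0.3474, 0.3217).
So the stationary probability of state 3 is 0.3309.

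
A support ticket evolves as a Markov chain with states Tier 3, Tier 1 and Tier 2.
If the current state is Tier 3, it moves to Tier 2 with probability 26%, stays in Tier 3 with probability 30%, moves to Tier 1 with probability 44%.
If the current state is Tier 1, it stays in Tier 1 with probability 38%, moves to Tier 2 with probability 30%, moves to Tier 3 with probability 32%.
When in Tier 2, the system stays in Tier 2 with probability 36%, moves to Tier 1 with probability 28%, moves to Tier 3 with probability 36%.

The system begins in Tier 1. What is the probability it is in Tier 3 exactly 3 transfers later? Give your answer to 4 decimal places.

0.3257

Propagate the distribution vector 3 transfers from Tier 1.
After 0 transfers: (0.0000, 1.0000, 0.0000)
After 1 transfer: (0.3200, 0.3800, 0.3000)
After 2 transfers: (0.3256, 0.3692, 0.3052)
After 3 transfers: (0.3257, 0.3690, 0.3053)
P(in Tier 3 after 3 transfers) = 0.3257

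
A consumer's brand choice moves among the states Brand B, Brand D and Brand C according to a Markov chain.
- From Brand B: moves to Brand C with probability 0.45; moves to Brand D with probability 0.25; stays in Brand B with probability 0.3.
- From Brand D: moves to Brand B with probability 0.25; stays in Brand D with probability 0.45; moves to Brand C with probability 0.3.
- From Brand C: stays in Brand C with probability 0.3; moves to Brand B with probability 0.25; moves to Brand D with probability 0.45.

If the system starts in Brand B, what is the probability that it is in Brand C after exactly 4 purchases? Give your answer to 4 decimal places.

Propagate the distribution vector 4 purchases from Brand B.
After 0 purchases: (1.0000, 0.0000, 0.0000)
After 1 purchase: (0.3000, 0.2500, 0.4500)
After 2 purchases: (0.2650, 0.3900, 0.3450)
After 3 purchases: (0.2633, 0.3970, 0.3398)
After 4 purchases: (0.2632, 0.3974, 0.3395)
P(in Brand C after 4 purchases) = 0.3395

0.3395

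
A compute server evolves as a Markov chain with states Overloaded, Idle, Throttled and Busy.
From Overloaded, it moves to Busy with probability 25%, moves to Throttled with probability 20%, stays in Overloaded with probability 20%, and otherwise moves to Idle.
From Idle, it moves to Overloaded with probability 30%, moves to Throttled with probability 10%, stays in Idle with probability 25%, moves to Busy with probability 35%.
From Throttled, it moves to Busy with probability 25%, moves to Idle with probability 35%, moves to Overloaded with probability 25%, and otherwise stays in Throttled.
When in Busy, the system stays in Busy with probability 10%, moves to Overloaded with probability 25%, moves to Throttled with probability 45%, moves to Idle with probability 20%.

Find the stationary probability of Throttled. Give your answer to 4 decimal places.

Let the stationary distribution be π with π = πP and π_1 + π_2 + π_3 + π_4 = 1.
π_1 = 0.2·π_1 + 0.3·π_2 + 0.25·π_3 + 0.25·π_4
π_2 = 0.35·π_1 + 0.25·π_2 + 0.35·π_3 + 0.2·π_4
π_3 = 0.2·π_1 + 0.1·π_2 + 0.15·π_3 + 0.45·π_4
Solving with the normalization constraint gives π = (0.2517, 0.2852, 0.2210, 0.2422).
So the stationary probability of Throttled is 0.2210.

0.2210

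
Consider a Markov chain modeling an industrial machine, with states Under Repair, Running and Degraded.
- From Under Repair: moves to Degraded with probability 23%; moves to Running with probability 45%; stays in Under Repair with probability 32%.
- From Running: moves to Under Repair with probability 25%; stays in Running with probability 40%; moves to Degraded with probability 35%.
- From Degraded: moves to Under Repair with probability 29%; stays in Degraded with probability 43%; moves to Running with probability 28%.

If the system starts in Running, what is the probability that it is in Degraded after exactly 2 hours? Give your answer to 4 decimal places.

Sum over the intermediate state after 1 hour:
P = P(Running→Under Repair)·P(Under Repair→Degraded) + P(Running→Running)·P(Running→Degraded) + P(Running→Degraded)·P(Degraded→Degraded)
  = 0.25×0.23 + 0.4×0.35 + 0.35×0.43
  = 0.0575 + 0.1400 + 0.1505 = 0.3480

0.3480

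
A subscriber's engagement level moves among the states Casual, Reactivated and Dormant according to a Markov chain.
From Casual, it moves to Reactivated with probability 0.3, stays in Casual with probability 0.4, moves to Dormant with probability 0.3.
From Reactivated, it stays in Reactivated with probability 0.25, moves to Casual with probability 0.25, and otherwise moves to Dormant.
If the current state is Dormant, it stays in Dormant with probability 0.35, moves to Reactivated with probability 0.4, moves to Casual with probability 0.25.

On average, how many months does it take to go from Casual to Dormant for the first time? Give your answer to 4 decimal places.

2.8000

Let t(s) be the expected number of months to first reach Dormant from state s, with t(Dormant) = 0. Conditioning on the first month:
t(Casual) = 1 + 0.4·t(Casual) + 0.3·t(Reactivated)
t(Reactivated) = 1 + 0.25·t(Casual) + 0.25·t(Reactivated)
Solving: t(Casual) = 2.8000, t(Reactivated) = 2.2667.
Expected months from Casual to Dormant: 2.8000.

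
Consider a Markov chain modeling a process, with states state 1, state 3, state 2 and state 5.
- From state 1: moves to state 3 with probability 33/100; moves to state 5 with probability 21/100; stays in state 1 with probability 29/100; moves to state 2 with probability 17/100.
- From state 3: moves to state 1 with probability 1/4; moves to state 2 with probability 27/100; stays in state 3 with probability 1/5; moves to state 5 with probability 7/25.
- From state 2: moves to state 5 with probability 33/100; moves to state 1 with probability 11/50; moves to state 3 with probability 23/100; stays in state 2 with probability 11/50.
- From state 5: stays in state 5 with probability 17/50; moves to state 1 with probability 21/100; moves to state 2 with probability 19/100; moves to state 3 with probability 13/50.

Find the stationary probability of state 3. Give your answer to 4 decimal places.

0.2552

Let the stationary distribution be π with π = πP and π_1 + π_2 + π_3 + π_4 = 1.
π_1 = 0.29·π_1 + 0.25·π_2 + 0.22·π_3 + 0.21·π_4
π_2 = 0.33·π_1 + 0.2·π_2 + 0.23·π_3 + 0.26·π_4
π_3 = 0.17·π_1 + 0.27·π_2 + 0.22·π_3 + 0.19·π_4
Solving with the normalization constraint gives π = (0.2417, 0.2552, 0.2119, 0.2911).
So the stationary probability of state 3 is 0.2552.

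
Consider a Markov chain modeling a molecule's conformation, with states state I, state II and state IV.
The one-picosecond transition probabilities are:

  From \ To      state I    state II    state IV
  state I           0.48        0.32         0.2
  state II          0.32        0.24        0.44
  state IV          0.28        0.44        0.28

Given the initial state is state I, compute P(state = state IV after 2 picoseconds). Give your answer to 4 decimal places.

Sum over the intermediate state after 1 picosecond:
P = P(state I→state I)·P(state I→state IV) + P(state I→state II)·P(state II→state IV) + P(state I→state IV)·P(state IV→state IV)
  = 0.48×0.2 + 0.32×0.44 + 0.2×0.28
  = 0.0960 + 0.1408 + 0.0560 = 0.2928

0.2928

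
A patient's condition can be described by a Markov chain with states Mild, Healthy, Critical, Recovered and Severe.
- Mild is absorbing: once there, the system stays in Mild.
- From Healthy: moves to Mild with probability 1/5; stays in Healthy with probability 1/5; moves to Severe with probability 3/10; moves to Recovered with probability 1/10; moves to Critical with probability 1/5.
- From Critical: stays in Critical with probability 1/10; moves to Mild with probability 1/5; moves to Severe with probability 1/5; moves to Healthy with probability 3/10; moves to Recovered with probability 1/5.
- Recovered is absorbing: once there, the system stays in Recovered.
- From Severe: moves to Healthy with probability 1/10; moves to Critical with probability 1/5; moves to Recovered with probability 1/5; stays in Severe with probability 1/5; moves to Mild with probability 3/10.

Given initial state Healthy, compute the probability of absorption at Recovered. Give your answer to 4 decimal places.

Let h(s) be the probability of absorption at Recovered starting from transient state s. Then h(Recovered) = 1 and h(Mild) = 0. By first-step analysis:
h(Healthy) = 0.2·0 + 0.2·h(Healthy) + 0.2·h(Critical) + 0.1·1 + 0.3·h(Severe)
h(Critical) = 0.2·0 + 0.3·h(Healthy) + 0.1·h(Critical) + 0.2·1 + 0.2·h(Severe)
h(Severe) = 0.3·0 + 0.1·h(Healthy) + 0.2·h(Critical) + 0.2·1 + 0.2·h(Severe)
Solving: h(Healthy) = 0.3893, h(Critical) = 0.4430, h(Severe) = 0.4094.
Starting from Healthy, the probability is 0.3893.

0.3893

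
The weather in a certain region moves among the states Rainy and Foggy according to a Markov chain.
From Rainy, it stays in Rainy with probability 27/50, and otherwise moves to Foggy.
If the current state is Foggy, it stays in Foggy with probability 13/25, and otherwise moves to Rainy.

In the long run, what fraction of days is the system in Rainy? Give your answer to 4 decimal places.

0.5106

Let the stationary distribution be π with π = πP and π_1 + π_2 = 1.
π_1 = 0.54·π_1 + 0.48·π_2
Solving with the normalization constraint gives π = (0.5106, 0.4894).
So the stationary probability of Rainy is 0.5106.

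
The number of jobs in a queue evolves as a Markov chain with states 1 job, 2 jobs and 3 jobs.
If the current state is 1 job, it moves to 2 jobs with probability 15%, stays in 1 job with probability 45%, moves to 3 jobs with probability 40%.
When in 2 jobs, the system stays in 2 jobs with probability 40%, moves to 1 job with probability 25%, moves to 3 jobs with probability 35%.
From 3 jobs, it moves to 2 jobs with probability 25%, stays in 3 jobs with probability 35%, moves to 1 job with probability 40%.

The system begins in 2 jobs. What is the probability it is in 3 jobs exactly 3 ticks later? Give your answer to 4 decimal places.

Propagate the distribution vector 3 ticks from 2 jobs.
After 0 ticks: (0.0000, 1.0000, 0.0000)
After 1 tick: (0.2500, 0.4000, 0.3500)
After 2 ticks: (0.3525, 0.2850, 0.3625)
After 3 ticks: (0.3749, 0.2575, 0.3676)
P(in 3 jobs after 3 ticks) = 0.3676

0.3676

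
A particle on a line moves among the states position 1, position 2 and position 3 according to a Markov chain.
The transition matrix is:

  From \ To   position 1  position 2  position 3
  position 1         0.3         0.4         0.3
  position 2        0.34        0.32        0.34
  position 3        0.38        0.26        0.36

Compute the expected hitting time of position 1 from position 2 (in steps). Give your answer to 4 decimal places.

Let t(s) be the expected number of steps to first reach position 1 from state s, with t(position 1) = 0. Conditioning on the first step:
t(position 2) = 1 + 0.32·t(position 2) + 0.34·t(position 3)
t(position 3) = 1 + 0.26·t(position 2) + 0.36·t(position 3)
Solving: t(position 2) = 2.8258, t(position 3) = 2.7105.
Expected steps from position 2 to position 1: 2.8258.

2.8258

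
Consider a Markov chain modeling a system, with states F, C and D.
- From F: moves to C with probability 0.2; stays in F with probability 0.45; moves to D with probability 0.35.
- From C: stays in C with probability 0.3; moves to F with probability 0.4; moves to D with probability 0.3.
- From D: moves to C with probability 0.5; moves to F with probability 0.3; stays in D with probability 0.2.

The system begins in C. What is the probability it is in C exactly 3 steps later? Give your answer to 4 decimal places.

Propagate the distribution vector 3 steps from C.
After 0 steps: (0.0000, 1.0000, 0.0000)
After 1 step: (0.4000, 0.3000, 0.3000)
After 2 steps: (0.3900, 0.3200, 0.2900)
After 3 steps: (0.3905, 0.3190, 0.2905)
P(in C after 3 steps) = 0.3190

0.3190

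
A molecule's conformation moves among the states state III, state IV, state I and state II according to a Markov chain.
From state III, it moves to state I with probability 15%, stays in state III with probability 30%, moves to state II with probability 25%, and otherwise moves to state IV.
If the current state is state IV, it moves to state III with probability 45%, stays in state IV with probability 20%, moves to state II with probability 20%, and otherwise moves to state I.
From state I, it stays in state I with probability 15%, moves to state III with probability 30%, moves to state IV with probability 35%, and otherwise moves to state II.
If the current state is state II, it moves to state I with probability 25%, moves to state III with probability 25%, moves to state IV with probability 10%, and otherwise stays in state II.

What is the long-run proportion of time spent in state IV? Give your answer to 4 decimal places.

Let the stationary distribution be π with π = πP and π_1 + π_2 + π_3 + π_4 = 1.
π_1 = 0.3·π_1 + 0.45·π_2 + 0.3·π_3 + 0.25·π_4
π_2 = 0.3·π_1 + 0.2·π_2 + 0.35·π_3 + 0.1·π_4
π_3 = 0.15·π_1 + 0.15·π_2 + 0.15·π_3 + 0.25·π_4
Solving with the normalization constraint gives π = (0.3212, 0.2317, 0.1770, 0.2701).
So the stationary probability of state IV is 0.2317.

0.2317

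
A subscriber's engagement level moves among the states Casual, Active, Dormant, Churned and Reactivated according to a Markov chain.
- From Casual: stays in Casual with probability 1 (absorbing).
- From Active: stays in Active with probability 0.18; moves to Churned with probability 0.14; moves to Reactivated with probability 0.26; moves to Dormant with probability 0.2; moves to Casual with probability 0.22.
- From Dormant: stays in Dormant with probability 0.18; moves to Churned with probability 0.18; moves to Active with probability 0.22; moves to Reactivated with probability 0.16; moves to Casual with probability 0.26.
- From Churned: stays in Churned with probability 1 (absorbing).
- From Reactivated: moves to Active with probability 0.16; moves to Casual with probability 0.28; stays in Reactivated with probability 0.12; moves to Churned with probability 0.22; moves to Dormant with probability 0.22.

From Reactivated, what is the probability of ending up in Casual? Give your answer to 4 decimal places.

Let h(s) be the probability of absorption at Casual starting from transient state s. Then h(Casual) = 1 and h(Churned) = 0. By first-step analysis:
h(Active) = 0.22·1 + 0.18·h(Active) + 0.2·h(Dormant) + 0.14·0 + 0.26·h(Reactivated)
h(Dormant) = 0.26·1 + 0.22·h(Active) + 0.18·h(Dormant) + 0.18·0 + 0.16·h(Reactivated)
h(Reactivated) = 0.28·1 + 0.16·h(Active) + 0.22·h(Dormant) + 0.22·0 + 0.12·h(Reactivated)
Solving: h(Active) = 0.5935, h(Dormant) = 0.5881, h(Reactivated) = 0.5731.
Starting from Reactivated, the probability is 0.5731.

0.5731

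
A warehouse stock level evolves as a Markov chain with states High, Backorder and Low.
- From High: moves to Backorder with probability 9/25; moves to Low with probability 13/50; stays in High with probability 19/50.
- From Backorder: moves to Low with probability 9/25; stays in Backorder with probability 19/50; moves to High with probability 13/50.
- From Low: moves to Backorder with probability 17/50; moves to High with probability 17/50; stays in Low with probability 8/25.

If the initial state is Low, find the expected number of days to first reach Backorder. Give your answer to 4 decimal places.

2.8812

Let t(s) be the expected number of days to first reach Backorder from state s, with t(Backorder) = 0. Conditioning on the first day:
t(High) = 1 + 0.38·t(High) + 0.26·t(Low)
t(Low) = 1 + 0.34·t(High) + 0.32·t(Low)
Solving: t(High) = 2.8211, t(Low) = 2.8812.
Expected days from Low to Backorder: 2.8812.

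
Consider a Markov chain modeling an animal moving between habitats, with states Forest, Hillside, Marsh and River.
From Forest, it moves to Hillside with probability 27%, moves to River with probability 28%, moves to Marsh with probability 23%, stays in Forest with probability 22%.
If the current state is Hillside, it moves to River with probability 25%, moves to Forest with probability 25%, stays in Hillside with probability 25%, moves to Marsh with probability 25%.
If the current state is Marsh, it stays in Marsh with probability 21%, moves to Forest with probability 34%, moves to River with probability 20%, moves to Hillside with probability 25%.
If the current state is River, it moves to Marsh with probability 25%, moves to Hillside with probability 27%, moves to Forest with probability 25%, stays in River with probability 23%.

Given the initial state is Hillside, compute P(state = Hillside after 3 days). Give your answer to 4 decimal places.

0.2601

Propagate the distribution vector 3 days from Hillside.
After 0 days: (0.0000, 1.0000, 0.0000, 0.0000)
After 1 day: (0.2500, 0.2500, 0.2500, 0.2500)
After 2 days: (0.2650, 0.2600, 0.2350, 0.2400)
After 3 days: (0.2632, 0.2601, 0.2353, 0.2414)
P(in Hillside after 3 days) = 0.2601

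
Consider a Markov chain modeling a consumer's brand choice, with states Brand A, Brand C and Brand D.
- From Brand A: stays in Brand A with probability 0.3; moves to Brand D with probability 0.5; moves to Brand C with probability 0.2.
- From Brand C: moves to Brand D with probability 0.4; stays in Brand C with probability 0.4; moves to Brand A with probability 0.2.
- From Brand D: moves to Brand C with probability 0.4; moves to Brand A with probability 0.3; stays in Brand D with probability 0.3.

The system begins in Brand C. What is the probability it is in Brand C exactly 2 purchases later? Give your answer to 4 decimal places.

0.3600

Sum over the intermediate state after 1 purchase:
P = P(Brand C→Brand A)·P(Brand A→Brand C) + P(Brand C→Brand C)·P(Brand C→Brand C) + P(Brand C→Brand D)·P(Brand D→Brand C)
  = 0.2×0.2 + 0.4×0.4 + 0.4×0.4
  = 0.0400 + 0.1600 + 0.1600 = 0.3600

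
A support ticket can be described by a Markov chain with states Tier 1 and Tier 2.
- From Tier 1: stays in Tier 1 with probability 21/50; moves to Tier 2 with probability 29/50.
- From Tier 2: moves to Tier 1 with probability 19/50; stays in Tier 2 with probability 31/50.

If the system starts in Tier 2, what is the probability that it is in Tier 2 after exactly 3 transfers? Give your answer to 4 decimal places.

0.6042

Propagate the distribution vector 3 transfers from Tier 2.
After 0 transfers: (0.0000, 1.0000)
After 1 transfer: (0.3800, 0.6200)
After 2 transfers: (0.3952, 0.6048)
After 3 transfers: (0.3958, 0.6042)
P(in Tier 2 after 3 transfers) = 0.6042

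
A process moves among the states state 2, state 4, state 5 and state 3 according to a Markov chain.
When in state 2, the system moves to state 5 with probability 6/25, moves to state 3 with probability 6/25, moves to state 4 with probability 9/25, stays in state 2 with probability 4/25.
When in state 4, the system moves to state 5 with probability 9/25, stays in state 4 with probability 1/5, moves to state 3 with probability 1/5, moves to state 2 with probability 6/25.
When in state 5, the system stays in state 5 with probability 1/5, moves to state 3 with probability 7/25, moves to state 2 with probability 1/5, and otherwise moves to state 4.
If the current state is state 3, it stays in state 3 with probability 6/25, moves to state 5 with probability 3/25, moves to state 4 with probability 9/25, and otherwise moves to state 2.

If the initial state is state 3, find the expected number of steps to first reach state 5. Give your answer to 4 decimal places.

4.4812

Let t(s) be the expected number of steps to first reach state 5 from state s, with t(state 5) = 0. Conditioning on the first step:
t(state 2) = 1 + 0.16·t(state 2) + 0.36·t(state 4) + 0.24·t(state 3)
t(state 4) = 1 + 0.24·t(state 2) + 0.2·t(state 4) + 0.2·t(state 3)
t(state 3) = 1 + 0.28·t(state 2) + 0.36·t(state 4) + 0.24·t(state 3)
Solving: t(state 2) = 4.0011, t(state 4) = 3.5706, t(state 3) = 4.4812.
Expected steps from state 3 to state 5: 4.4812.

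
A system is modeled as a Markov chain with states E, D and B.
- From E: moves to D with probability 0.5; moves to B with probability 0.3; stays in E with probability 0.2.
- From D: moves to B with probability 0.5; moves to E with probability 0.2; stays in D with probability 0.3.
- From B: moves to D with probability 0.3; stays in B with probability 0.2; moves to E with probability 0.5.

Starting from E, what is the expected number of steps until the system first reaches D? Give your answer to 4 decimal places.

2.2449

Let t(s) be the expected number of steps to first reach D from state s, with t(D) = 0. Conditioning on the first step:
t(E) = 1 + 0.2·t(E) + 0.3·t(B)
t(B) = 1 + 0.5·t(E) + 0.2·t(B)
Solving: t(E) = 2.2449, t(B) = 2.6531.
Expected steps from E to D: 2.2449.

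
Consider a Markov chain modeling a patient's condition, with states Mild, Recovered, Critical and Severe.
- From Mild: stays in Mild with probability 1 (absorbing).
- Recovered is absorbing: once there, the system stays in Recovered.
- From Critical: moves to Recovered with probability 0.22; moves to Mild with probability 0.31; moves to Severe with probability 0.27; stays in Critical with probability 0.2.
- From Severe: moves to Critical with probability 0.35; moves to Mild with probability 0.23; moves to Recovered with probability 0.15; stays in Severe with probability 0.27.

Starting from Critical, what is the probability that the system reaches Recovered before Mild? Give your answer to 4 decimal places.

Let h(s) be the probability of absorption at Recovered starting from transient state s. Then h(Recovered) = 1 and h(Mild) = 0. By first-step analysis:
h(Critical) = 0.31·0 + 0.22·1 + 0.2·h(Critical) + 0.27·h(Severe)
h(Severe) = 0.23·0 + 0.15·1 + 0.35·h(Critical) + 0.27·h(Severe)
Solving: h(Critical) = 0.4108, h(Severe) = 0.4025.
Starting from Critical, the probability is 0.4108.

0.4108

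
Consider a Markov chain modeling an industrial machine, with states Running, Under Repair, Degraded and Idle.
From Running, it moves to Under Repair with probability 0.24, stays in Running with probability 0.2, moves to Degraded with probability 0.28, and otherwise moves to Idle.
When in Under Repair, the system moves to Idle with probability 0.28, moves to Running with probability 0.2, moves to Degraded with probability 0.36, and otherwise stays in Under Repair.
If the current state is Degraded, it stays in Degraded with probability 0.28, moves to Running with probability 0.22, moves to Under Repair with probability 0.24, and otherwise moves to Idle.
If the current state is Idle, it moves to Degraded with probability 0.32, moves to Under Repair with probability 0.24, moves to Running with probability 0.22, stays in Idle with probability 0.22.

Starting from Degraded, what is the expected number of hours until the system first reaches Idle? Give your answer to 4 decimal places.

3.7220

Let t(s) be the expected number of hours to first reach Idle from state s, with t(Idle) = 0. Conditioning on the first hour:
t(Running) = 1 + 0.2·t(Running) + 0.24·t(Under Repair) + 0.28·t(Degraded)
t(Under Repair) = 1 + 0.2·t(Running) + 0.16·t(Under Repair) + 0.36·t(Degraded)
t(Degraded) = 1 + 0.22·t(Running) + 0.24·t(Under Repair) + 0.28·t(Degraded)
Solving: t(Running) = 3.6490, t(Under Repair) = 3.6544, t(Degraded) = 3.7220.
Expected hours from Degraded to Idle: 3.7220.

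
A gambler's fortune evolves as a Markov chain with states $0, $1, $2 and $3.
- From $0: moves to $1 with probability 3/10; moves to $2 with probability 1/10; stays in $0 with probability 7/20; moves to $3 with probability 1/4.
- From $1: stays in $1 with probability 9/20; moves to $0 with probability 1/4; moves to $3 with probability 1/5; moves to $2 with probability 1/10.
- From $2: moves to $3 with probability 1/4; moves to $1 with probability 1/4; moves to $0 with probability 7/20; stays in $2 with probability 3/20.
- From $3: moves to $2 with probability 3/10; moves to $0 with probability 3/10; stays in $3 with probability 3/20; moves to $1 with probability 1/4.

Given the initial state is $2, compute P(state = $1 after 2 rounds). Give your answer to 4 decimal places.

Propagate the distribution vector 2 rounds from $2.
After 0 rounds: (0.0000, 0.0000, 1.0000, 0.0000)
After 1 round: (0.3500, 0.2500, 0.1500, 0.2500)
After 2 rounds: (0.3125, 0.3175, 0.1575, 0.2125)
P(in $1 after 2 rounds) = 0.3175

0.3175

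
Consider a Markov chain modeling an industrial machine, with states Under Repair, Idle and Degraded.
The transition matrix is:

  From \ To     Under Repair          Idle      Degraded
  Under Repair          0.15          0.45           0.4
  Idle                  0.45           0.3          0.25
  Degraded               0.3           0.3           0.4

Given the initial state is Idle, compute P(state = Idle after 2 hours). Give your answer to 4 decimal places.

0.3675

Sum over the intermediate state after 1 hour:
P = P(Idle→Under Repair)·P(Under Repair→Idle) + P(Idle→Idle)·P(Idle→Idle) + P(Idle→Degraded)·P(Degraded→Idle)
  = 0.45×0.45 + 0.3×0.3 + 0.25×0.3
  = 0.2025 + 0.0900 + 0.0750 = 0.3675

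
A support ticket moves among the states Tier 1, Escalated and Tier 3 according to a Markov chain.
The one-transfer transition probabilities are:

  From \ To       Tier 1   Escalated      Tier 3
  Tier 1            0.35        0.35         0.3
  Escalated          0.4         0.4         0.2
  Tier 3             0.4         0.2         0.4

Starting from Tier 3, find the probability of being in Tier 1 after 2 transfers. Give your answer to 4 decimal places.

0.3800

Sum over the intermediate state after 1 transfer:
P = P(Tier 3→Tier 1)·P(Tier 1→Tier 1) + P(Tier 3→Escalated)·P(Escalated→Tier 1) + P(Tier 3→Tier 3)·P(Tier 3→Tier 1)
  = 0.4×0.35 + 0.2×0.4 + 0.4×0.4
  = 0.1400 + 0.0800 + 0.1600 = 0.3800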